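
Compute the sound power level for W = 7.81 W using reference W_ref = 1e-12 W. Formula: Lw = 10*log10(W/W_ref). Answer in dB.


W / W_ref = 7.81 / 1e-12 = 7.81e+12
Lw = 10 * log10(7.81e+12) = 128.93 dB


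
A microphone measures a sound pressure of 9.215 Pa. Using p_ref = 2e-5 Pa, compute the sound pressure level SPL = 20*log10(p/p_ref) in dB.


p / p_ref = 9.215 / 2e-5 = 460750
SPL = 20 * log10(460750) = 113.27 dB


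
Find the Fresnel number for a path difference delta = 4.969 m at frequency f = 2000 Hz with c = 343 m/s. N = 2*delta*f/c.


N = 2*delta*f/c = 2*delta/lambda, where lambda = c/f
lambda = 343 / 2000 = 0.1715 m
N = 2 * 4.969 / 0.1715 = 57.948


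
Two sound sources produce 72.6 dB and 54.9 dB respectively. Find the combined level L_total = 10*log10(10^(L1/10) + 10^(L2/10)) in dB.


10^(72.6/10) = 1.8197e+07
10^(54.9/10) = 309030
Sum = 1.8197e+07 + 309030 = 1.8506e+07
L_total = 10*log10(1.8506e+07) = 72.673 dB


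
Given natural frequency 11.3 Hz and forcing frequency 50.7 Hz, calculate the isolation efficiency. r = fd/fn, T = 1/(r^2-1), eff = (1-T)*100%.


r = 50.7 / 11.3 = 4.48673
r^2 - 1 = 4.48673^2 - 1 = 19.1307
T = 1/19.1307 = 0.052272
Efficiency = (1 - 0.052272)*100 = 94.773 %


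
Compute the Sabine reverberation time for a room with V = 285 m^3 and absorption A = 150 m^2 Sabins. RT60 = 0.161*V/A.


RT60 = 0.161 * 285 / 150 = 0.3059 s


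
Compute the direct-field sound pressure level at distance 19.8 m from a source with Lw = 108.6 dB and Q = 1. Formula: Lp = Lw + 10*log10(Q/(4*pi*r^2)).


4*pi*r^2 = 4*pi*19.8^2 = 4926.52 m^2
Q / (4*pi*r^2) = 1 / 4926.52 = 0.000202983
Lp = 108.6 + 10*log10(0.000202983) = 71.675 dB


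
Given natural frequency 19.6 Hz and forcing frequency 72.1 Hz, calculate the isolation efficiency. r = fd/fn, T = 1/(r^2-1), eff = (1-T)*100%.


r = 72.1 / 19.6 = 3.67857
r^2 - 1 = 3.67857^2 - 1 = 12.5319
T = 1/12.5319 = 0.0797964
Efficiency = (1 - 0.0797964)*100 = 92.02 %


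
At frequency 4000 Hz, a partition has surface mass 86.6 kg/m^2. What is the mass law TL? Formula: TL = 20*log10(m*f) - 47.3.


m * f = 86.6 * 4000 = 346400
20*log10(346400) = 110.792 dB
TL = 110.792 - 47.3 = 63.492 dB


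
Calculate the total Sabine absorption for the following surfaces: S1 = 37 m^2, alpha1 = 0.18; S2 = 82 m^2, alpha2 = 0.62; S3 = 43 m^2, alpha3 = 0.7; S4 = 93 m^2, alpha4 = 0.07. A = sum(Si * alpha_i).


37 * 0.18 = 6.66
82 * 0.62 = 50.84
43 * 0.7 = 30.1
93 * 0.07 = 6.51
A_total = 6.66 + 50.84 + 30.1 + 6.51 = 94.11 m^2


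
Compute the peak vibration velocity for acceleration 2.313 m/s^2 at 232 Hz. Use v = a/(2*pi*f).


omega = 2*pi*f = 2*pi*232 = 1457.7 rad/s
v = a / omega = 2.313 / 1457.7 = 0.0015867 m/s


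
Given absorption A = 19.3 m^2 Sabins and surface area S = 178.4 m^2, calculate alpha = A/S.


Absorption coefficient = absorbed power / incident power
alpha = A / S = 19.3 / 178.4 = 0.10818


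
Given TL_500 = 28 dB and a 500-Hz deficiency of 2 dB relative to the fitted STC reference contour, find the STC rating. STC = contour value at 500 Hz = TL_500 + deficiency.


By ASTM E413, STC = value of the fitted reference contour at 500 Hz.
Contour value at 500 Hz = TL_500 + deficiency = 28 + 2 = 30
STC = 30


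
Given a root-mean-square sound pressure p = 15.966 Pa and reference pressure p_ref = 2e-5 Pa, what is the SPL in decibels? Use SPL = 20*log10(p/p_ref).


p / p_ref = 15.966 / 2e-5 = 798300
SPL = 20 * log10(798300) = 118.04 dB


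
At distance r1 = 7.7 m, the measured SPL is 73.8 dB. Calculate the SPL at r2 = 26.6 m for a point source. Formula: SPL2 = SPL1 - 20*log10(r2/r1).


r2/r1 = 26.6/7.7 = 3.45455
Correction = 20*log10(3.45455) = 10.7678 dB
SPL2 = 73.8 - 10.7678 = 63.032 dB


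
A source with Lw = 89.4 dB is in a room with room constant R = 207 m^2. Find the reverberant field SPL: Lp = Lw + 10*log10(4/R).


4/R = 4/207 = 0.0193237
Lp = 89.4 + 10*log10(0.0193237) = 72.261 dB


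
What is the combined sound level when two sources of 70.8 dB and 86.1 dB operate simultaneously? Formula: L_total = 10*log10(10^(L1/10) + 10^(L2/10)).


10^(70.8/10) = 1.20226e+07
10^(86.1/10) = 4.0738e+08
Sum = 1.20226e+07 + 4.0738e+08 = 4.19403e+08
L_total = 10*log10(4.19403e+08) = 86.226 dB


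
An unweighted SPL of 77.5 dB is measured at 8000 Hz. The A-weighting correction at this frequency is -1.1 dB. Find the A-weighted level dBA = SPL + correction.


A-weighting table: 8000 Hz -> -1.1 dB correction
SPL_A = SPL + correction = 77.5 + (-1.1) = 76.4 dBA


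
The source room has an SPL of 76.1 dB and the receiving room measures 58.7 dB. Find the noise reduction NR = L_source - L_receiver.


NR = L_source - L_receiver (difference between source and receiving room levels)
NR = 76.1 - 58.7 = 17.4 dB


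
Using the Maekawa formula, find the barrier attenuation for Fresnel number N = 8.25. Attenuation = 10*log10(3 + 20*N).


3 + 20*N = 3 + 20*8.25 = 168
Att = 10*log10(168) = 22.253 dB


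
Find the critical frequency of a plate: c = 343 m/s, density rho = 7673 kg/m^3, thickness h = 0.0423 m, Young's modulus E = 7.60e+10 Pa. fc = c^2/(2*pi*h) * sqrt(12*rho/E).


12*rho/E = 12*7673/7.60e+10 = 1.21153e-06
sqrt(12*rho/E) = sqrt(1.21153e-06) = 0.0011007
c^2/(2*pi*h) = 343^2/(2*pi*0.0423) = 442658
fc = 442658 * 0.0011007 = 487.23 Hz


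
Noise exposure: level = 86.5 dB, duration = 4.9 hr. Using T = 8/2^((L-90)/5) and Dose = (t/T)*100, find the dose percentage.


T_allowed = 8 / 2^((86.5 - 90)/5) = 12.996 hr
Dose = 4.9 / 12.996 * 100 = 37.704 %


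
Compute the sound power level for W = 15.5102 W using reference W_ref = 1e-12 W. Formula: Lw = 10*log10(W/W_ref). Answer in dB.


W / W_ref = 15.5102 / 1e-12 = 1.55102e+13
Lw = 10 * log10(1.55102e+13) = 131.91 dB


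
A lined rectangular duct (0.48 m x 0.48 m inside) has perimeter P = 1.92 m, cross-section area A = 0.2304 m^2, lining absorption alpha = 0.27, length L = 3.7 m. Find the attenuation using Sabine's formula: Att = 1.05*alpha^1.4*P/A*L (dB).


alpha^1.4 = 0.27^1.4 = 0.159922
Attenuation rate = 1.05 * alpha^1.4 * P / A
= 1.05 * 0.159922 * 1.92 / 0.2304 = 1.39932 dB/m
Total Att = 1.39932 * 3.7 = 5.1775 dB


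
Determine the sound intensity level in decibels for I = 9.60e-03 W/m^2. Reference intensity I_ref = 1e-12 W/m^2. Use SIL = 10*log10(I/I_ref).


I / I_ref = 9.60e-03 / 1e-12 = 9.6e+09
SIL = 10 * log10(9.6e+09) = 99.823 dB


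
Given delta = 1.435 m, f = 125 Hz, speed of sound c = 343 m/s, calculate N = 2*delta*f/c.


N = 2*delta*f/c = 2*delta/lambda, where lambda = c/f
lambda = 343 / 125 = 2.744 m
N = 2 * 1.435 / 2.744 = 1.0459


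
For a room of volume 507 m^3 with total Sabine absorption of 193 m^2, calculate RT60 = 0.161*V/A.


RT60 = 0.161 * 507 / 193 = 0.42294 s


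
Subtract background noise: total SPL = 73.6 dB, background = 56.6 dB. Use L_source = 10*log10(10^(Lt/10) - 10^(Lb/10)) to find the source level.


10^(73.6/10) = 2.29087e+07
10^(56.6/10) = 457088
Difference = 2.29087e+07 - 457088 = 2.24516e+07
L_source = 10*log10(2.24516e+07) = 73.512 dB


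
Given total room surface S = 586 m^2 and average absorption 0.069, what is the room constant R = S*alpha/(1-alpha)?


R = 586 * 0.069 / (1 - 0.069) = 43.431 m^2


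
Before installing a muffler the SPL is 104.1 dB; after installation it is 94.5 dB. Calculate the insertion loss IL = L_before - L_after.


Insertion loss = SPL without muffler - SPL with muffler
IL = 104.1 - 94.5 = 9.6 dB


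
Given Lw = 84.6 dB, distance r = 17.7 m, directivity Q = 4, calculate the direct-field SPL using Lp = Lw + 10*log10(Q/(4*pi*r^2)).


4*pi*r^2 = 4*pi*17.7^2 = 3936.92 m^2
Q / (4*pi*r^2) = 4 / 3936.92 = 0.00101602
Lp = 84.6 + 10*log10(0.00101602) = 54.669 dB


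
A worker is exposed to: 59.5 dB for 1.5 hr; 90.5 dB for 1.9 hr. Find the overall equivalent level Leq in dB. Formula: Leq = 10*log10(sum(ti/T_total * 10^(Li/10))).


T_total = 1.5 + 1.9 = 3.4 hr
(1.5/3.4) * 10^(59.5/10) = 393199
(1.9/3.4) * 10^(90.5/10) = 6.2701e+08
Sum = 393199 + 6.2701e+08 = 6.27403e+08
Leq = 10*log10(6.27403e+08) = 87.975 dB


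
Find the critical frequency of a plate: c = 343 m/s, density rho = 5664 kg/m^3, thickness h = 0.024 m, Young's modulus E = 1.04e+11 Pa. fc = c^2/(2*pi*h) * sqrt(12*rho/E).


12*rho/E = 12*5664/1.04e+11 = 6.53538e-07
sqrt(12*rho/E) = sqrt(6.53538e-07) = 0.000808417
c^2/(2*pi*h) = 343^2/(2*pi*0.024) = 780184
fc = 780184 * 0.000808417 = 630.71 Hz


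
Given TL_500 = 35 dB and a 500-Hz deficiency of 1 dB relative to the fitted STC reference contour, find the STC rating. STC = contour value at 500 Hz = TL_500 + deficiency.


By ASTM E413, STC = value of the fitted reference contour at 500 Hz.
Contour value at 500 Hz = TL_500 + deficiency = 35 + 1 = 36
STC = 36


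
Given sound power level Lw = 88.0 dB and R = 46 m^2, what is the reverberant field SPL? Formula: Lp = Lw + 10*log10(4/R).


4/R = 4/46 = 0.0869565
Lp = 88.0 + 10*log10(0.0869565) = 77.393 dB


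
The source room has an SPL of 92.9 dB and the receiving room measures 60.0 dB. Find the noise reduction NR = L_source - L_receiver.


NR = L_source - L_receiver (difference between source and receiving room levels)
NR = 92.9 - 60.0 = 32.9 dB


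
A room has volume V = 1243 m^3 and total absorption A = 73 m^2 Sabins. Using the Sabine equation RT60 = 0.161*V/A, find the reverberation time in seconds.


RT60 = 0.161 * 1243 / 73 = 2.7414 s


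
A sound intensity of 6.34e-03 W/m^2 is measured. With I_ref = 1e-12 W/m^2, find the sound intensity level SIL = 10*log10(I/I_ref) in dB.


I / I_ref = 6.34e-03 / 1e-12 = 6.34e+09
SIL = 10 * log10(6.34e+09) = 98.021 dB


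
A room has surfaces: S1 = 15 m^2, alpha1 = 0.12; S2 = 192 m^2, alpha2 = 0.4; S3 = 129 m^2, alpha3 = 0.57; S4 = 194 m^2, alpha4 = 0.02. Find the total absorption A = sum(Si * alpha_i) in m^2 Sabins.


15 * 0.12 = 1.8
192 * 0.4 = 76.8
129 * 0.57 = 73.53
194 * 0.02 = 3.88
A_total = 1.8 + 76.8 + 73.53 + 3.88 = 156.01 m^2


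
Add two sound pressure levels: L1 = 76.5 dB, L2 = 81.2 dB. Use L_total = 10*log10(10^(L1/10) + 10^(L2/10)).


10^(76.5/10) = 4.46684e+07
10^(81.2/10) = 1.31826e+08
Sum = 4.46684e+07 + 1.31826e+08 = 1.76494e+08
L_total = 10*log10(1.76494e+08) = 82.467 dB


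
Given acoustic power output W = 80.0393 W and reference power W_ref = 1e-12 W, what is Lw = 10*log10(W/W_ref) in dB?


W / W_ref = 80.0393 / 1e-12 = 8.00393e+13
Lw = 10 * log10(8.00393e+13) = 139.03 dB


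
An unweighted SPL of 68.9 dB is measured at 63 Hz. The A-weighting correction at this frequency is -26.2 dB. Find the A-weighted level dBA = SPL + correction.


A-weighting table: 63 Hz -> -26.2 dB correction
SPL_A = SPL + correction = 68.9 + (-26.2) = 42.7 dBA


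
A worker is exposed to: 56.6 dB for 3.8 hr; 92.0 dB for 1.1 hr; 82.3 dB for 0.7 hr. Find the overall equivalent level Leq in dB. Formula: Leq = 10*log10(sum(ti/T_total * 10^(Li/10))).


T_total = 3.8 + 1.1 + 0.7 = 5.6 hr
(3.8/5.6) * 10^(56.6/10) = 310167
(1.1/5.6) * 10^(92.0/10) = 3.11318e+08
(0.7/5.6) * 10^(82.3/10) = 2.1228e+07
Sum = 310167 + 3.11318e+08 + 2.1228e+07 = 3.32856e+08
Leq = 10*log10(3.32856e+08) = 85.223 dB


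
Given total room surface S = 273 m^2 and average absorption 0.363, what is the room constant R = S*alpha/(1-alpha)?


R = 273 * 0.363 / (1 - 0.363) = 155.57 m^2


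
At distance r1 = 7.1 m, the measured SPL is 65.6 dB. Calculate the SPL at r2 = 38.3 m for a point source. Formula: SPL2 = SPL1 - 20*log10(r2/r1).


r2/r1 = 38.3/7.1 = 5.39437
Correction = 20*log10(5.39437) = 14.6388 dB
SPL2 = 65.6 - 14.6388 = 50.961 dB


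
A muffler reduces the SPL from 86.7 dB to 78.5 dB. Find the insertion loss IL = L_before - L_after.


Insertion loss = SPL without muffler - SPL with muffler
IL = 86.7 - 78.5 = 8.2 dB


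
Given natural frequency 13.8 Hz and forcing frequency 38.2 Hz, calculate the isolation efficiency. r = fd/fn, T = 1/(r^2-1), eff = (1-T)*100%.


r = 38.2 / 13.8 = 2.76812
r^2 - 1 = 2.76812^2 - 1 = 6.66249
T = 1/6.66249 = 0.150094
Efficiency = (1 - 0.150094)*100 = 84.991 %


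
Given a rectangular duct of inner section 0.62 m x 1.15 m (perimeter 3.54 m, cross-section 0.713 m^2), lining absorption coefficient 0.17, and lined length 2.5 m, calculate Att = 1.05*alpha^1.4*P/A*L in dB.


alpha^1.4 = 0.17^1.4 = 0.0836813
Attenuation rate = 1.05 * alpha^1.4 * P / A
= 1.05 * 0.0836813 * 3.54 / 0.713 = 0.436246 dB/m
Total Att = 0.436246 * 2.5 = 1.0906 dB


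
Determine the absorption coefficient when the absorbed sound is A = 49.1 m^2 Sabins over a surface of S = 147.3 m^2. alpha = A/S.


Absorption coefficient = absorbed power / incident power
alpha = A / S = 49.1 / 147.3 = 0.33333


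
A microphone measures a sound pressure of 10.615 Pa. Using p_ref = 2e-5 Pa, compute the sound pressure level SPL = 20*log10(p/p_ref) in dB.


p / p_ref = 10.615 / 2e-5 = 530750
SPL = 20 * log10(530750) = 114.5 dB


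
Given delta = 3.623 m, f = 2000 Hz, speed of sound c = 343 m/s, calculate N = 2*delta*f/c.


N = 2*delta*f/c = 2*delta/lambda, where lambda = c/f
lambda = 343 / 2000 = 0.1715 m
N = 2 * 3.623 / 0.1715 = 42.251


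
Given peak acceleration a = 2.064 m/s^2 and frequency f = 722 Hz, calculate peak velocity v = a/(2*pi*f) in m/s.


omega = 2*pi*f = 2*pi*722 = 4536.46 rad/s
v = a / omega = 2.064 / 4536.46 = 0.00045498 m/s


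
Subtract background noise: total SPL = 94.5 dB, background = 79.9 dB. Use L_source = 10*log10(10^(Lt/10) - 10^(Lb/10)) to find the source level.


10^(94.5/10) = 2.81838e+09
10^(79.9/10) = 9.77237e+07
Difference = 2.81838e+09 - 9.77237e+07 = 2.72066e+09
L_source = 10*log10(2.72066e+09) = 94.347 dB


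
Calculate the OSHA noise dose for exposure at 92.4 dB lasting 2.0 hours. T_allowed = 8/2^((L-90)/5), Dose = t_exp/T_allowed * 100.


T_allowed = 8 / 2^((92.4 - 90)/5) = 5.73582 hr
Dose = 2.0 / 5.73582 * 100 = 34.869 %


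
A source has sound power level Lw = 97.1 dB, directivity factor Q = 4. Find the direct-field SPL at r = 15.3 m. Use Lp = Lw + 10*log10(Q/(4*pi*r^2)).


4*pi*r^2 = 4*pi*15.3^2 = 2941.66 m^2
Q / (4*pi*r^2) = 4 / 2941.66 = 0.00135978
Lp = 97.1 + 10*log10(0.00135978) = 68.435 dB


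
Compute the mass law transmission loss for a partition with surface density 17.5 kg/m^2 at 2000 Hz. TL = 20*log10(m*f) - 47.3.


m * f = 17.5 * 2000 = 35000
20*log10(35000) = 90.8814 dB
TL = 90.8814 - 47.3 = 43.581 dB


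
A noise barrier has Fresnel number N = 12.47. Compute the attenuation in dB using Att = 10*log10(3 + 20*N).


3 + 20*N = 3 + 20*12.47 = 252.4
Att = 10*log10(252.4) = 24.021 dB


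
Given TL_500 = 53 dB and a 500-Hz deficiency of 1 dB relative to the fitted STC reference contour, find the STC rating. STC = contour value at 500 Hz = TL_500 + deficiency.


By ASTM E413, STC = value of the fitted reference contour at 500 Hz.
Contour value at 500 Hz = TL_500 + deficiency = 53 + 1 = 54
STC = 54


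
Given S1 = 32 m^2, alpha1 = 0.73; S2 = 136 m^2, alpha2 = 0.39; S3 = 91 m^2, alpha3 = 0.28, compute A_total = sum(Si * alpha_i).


32 * 0.73 = 23.36
136 * 0.39 = 53.04
91 * 0.28 = 25.48
A_total = 23.36 + 53.04 + 25.48 = 101.88 m^2


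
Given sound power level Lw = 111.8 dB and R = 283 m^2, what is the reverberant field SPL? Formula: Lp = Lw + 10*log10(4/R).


4/R = 4/283 = 0.0141343
Lp = 111.8 + 10*log10(0.0141343) = 93.303 dB


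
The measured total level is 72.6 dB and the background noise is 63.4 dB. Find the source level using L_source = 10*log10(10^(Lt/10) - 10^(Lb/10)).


10^(72.6/10) = 1.8197e+07
10^(63.4/10) = 2.18776e+06
Difference = 1.8197e+07 - 2.18776e+06 = 1.60092e+07
L_source = 10*log10(1.60092e+07) = 72.044 dB


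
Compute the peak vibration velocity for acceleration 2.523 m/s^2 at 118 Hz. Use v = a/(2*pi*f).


omega = 2*pi*f = 2*pi*118 = 741.416 rad/s
v = a / omega = 2.523 / 741.416 = 0.0034029 m/s


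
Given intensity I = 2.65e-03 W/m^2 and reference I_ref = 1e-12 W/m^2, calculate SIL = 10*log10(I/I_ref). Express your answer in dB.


I / I_ref = 2.65e-03 / 1e-12 = 2.65e+09
SIL = 10 * log10(2.65e+09) = 94.232 dB


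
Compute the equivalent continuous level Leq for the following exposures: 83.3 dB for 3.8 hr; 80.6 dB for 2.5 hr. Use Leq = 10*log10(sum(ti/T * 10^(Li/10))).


T_total = 3.8 + 2.5 = 6.3 hr
(3.8/6.3) * 10^(83.3/10) = 1.28956e+08
(2.5/6.3) * 10^(80.6/10) = 4.55617e+07
Sum = 1.28956e+08 + 4.55617e+07 = 1.74518e+08
Leq = 10*log10(1.74518e+08) = 82.418 dB


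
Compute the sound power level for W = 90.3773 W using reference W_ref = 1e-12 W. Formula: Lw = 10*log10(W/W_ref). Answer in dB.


W / W_ref = 90.3773 / 1e-12 = 9.03773e+13
Lw = 10 * log10(9.03773e+13) = 139.56 dB


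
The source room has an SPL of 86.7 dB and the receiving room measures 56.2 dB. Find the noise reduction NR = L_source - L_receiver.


NR = L_source - L_receiver (difference between source and receiving room levels)
NR = 86.7 - 56.2 = 30.5 dB


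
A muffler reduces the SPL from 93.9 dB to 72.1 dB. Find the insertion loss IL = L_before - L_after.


Insertion loss = SPL without muffler - SPL with muffler
IL = 93.9 - 72.1 = 21.8 dB


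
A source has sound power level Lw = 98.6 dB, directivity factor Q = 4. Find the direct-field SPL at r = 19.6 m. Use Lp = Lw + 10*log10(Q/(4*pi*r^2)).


4*pi*r^2 = 4*pi*19.6^2 = 4827.5 m^2
Q / (4*pi*r^2) = 4 / 4827.5 = 0.000828586
Lp = 98.6 + 10*log10(0.000828586) = 67.783 dB


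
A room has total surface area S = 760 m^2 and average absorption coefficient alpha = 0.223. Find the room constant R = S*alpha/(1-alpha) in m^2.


R = 760 * 0.223 / (1 - 0.223) = 218.12 m^2


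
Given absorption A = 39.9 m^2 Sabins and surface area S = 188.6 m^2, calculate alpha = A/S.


Absorption coefficient = absorbed power / incident power
alpha = A / S = 39.9 / 188.6 = 0.21156


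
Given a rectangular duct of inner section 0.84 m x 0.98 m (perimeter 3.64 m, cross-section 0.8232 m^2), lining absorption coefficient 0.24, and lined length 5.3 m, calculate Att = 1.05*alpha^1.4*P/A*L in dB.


alpha^1.4 = 0.24^1.4 = 0.135611
Attenuation rate = 1.05 * alpha^1.4 * P / A
= 1.05 * 0.135611 * 3.64 / 0.8232 = 0.629623 dB/m
Total Att = 0.629623 * 5.3 = 3.337 dB


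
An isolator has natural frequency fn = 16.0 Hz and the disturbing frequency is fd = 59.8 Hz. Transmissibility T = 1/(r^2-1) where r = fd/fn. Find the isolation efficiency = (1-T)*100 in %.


r = 59.8 / 16.0 = 3.7375
r^2 - 1 = 3.7375^2 - 1 = 12.9689
T = 1/12.9689 = 0.0771075
Efficiency = (1 - 0.0771075)*100 = 92.289 %


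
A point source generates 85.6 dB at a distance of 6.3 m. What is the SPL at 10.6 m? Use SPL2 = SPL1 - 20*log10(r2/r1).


r2/r1 = 10.6/6.3 = 1.68254
Correction = 20*log10(1.68254) = 4.51931 dB
SPL2 = 85.6 - 4.51931 = 81.081 dB


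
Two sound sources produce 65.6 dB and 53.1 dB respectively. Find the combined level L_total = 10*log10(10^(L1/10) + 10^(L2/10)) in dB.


10^(65.6/10) = 3.63078e+06
10^(53.1/10) = 204174
Sum = 3.63078e+06 + 204174 = 3.83495e+06
L_total = 10*log10(3.83495e+06) = 65.838 dB


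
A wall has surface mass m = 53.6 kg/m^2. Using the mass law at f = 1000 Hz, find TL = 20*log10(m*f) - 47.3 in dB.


m * f = 53.6 * 1000 = 53600
20*log10(53600) = 94.5833 dB
TL = 94.5833 - 47.3 = 47.283 dB


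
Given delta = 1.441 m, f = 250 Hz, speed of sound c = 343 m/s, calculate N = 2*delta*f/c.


N = 2*delta*f/c = 2*delta/lambda, where lambda = c/f
lambda = 343 / 250 = 1.372 m
N = 2 * 1.441 / 1.372 = 2.1006


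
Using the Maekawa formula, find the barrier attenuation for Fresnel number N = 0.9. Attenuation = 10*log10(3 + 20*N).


3 + 20*N = 3 + 20*0.9 = 21
Att = 10*log10(21) = 13.222 dB


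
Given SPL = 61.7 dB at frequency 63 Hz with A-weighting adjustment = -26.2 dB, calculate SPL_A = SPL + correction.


A-weighting table: 63 Hz -> -26.2 dB correction
SPL_A = SPL + correction = 61.7 + (-26.2) = 35.5 dBA


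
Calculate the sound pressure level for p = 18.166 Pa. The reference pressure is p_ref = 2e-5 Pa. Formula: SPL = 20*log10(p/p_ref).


p / p_ref = 18.166 / 2e-5 = 908300
SPL = 20 * log10(908300) = 119.16 dB


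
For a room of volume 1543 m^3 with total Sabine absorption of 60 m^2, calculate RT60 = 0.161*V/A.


RT60 = 0.161 * 1543 / 60 = 4.1404 s


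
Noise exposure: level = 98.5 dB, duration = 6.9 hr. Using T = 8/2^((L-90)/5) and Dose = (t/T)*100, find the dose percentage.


T_allowed = 8 / 2^((98.5 - 90)/5) = 2.46229 hr
Dose = 6.9 / 2.46229 * 100 = 280.23 %


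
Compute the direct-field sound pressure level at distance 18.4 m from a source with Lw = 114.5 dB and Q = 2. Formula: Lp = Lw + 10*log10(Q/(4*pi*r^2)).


4*pi*r^2 = 4*pi*18.4^2 = 4254.47 m^2
Q / (4*pi*r^2) = 2 / 4254.47 = 0.000470094
Lp = 114.5 + 10*log10(0.000470094) = 81.222 dB


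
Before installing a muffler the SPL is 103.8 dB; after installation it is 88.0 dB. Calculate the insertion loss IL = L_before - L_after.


Insertion loss = SPL without muffler - SPL with muffler
IL = 103.8 - 88.0 = 15.8 dB


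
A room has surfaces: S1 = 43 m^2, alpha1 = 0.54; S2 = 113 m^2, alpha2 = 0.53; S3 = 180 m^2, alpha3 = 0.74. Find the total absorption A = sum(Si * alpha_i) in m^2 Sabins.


43 * 0.54 = 23.22
113 * 0.53 = 59.89
180 * 0.74 = 133.2
A_total = 23.22 + 59.89 + 133.2 = 216.31 m^2


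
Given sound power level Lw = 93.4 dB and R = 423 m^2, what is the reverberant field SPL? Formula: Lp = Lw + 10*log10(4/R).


4/R = 4/423 = 0.00945626
Lp = 93.4 + 10*log10(0.00945626) = 73.157 dB


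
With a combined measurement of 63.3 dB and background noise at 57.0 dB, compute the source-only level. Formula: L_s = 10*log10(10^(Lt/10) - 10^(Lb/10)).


10^(63.3/10) = 2.13796e+06
10^(57.0/10) = 501187
Difference = 2.13796e+06 - 501187 = 1.63677e+06
L_source = 10*log10(1.63677e+06) = 62.14 dB


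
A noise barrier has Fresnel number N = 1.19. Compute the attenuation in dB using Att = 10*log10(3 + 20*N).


3 + 20*N = 3 + 20*1.19 = 26.8
Att = 10*log10(26.8) = 14.281 dB


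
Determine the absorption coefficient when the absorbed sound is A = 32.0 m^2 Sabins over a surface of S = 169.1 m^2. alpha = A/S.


Absorption coefficient = absorbed power / incident power
alpha = A / S = 32.0 / 169.1 = 0.18924


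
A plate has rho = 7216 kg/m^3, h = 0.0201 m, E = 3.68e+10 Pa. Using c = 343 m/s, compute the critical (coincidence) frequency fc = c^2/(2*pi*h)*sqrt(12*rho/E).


12*rho/E = 12*7216/3.68e+10 = 2.35304e-06
sqrt(12*rho/E) = sqrt(2.35304e-06) = 0.00153396
c^2/(2*pi*h) = 343^2/(2*pi*0.0201) = 931563
fc = 931563 * 0.00153396 = 1429 Hz


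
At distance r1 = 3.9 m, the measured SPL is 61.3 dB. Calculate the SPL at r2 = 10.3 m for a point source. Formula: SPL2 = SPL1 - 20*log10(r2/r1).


r2/r1 = 10.3/3.9 = 2.64103
Correction = 20*log10(2.64103) = 8.43547 dB
SPL2 = 61.3 - 8.43547 = 52.865 dB


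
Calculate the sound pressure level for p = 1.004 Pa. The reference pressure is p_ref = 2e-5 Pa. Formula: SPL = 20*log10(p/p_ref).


p / p_ref = 1.004 / 2e-5 = 50200
SPL = 20 * log10(50200) = 94.014 dB


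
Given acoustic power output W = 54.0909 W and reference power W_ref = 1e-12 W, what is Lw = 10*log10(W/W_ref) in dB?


W / W_ref = 54.0909 / 1e-12 = 5.40909e+13
Lw = 10 * log10(5.40909e+13) = 137.33 dB


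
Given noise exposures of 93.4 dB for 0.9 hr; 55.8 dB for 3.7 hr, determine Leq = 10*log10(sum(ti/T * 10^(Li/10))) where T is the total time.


T_total = 0.9 + 3.7 = 4.6 hr
(0.9/4.6) * 10^(93.4/10) = 4.2804e+08
(3.7/4.6) * 10^(55.8/10) = 305805
Sum = 4.2804e+08 + 305805 = 4.28346e+08
Leq = 10*log10(4.28346e+08) = 86.318 dB


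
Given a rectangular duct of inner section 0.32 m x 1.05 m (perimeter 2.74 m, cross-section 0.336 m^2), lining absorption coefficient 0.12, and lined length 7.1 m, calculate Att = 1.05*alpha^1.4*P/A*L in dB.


alpha^1.4 = 0.12^1.4 = 0.0513871
Attenuation rate = 1.05 * alpha^1.4 * P / A
= 1.05 * 0.0513871 * 2.74 / 0.336 = 0.440002 dB/m
Total Att = 0.440002 * 7.1 = 3.124 dB


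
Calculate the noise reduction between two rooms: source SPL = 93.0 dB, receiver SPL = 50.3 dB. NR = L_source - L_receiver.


NR = L_source - L_receiver (difference between source and receiving room levels)
NR = 93.0 - 50.3 = 42.7 dB


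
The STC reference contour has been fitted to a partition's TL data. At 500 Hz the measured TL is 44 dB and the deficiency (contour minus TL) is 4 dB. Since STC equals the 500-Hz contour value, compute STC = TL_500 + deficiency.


By ASTM E413, STC = value of the fitted reference contour at 500 Hz.
Contour value at 500 Hz = TL_500 + deficiency = 44 + 4 = 48
STC = 48


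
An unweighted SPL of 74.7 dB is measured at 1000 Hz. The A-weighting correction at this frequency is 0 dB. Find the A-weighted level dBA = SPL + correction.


A-weighting table: 1000 Hz -> 0 dB correction
SPL_A = SPL + correction = 74.7 + (0) = 74.7 dBA


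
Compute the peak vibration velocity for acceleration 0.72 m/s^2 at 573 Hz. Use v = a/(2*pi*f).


omega = 2*pi*f = 2*pi*573 = 3600.27 rad/s
v = a / omega = 0.72 / 3600.27 = 0.00019999 m/s


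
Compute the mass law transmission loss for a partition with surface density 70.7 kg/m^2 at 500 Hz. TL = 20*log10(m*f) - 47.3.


m * f = 70.7 * 500 = 35350
20*log10(35350) = 90.9678 dB
TL = 90.9678 - 47.3 = 43.668 dB


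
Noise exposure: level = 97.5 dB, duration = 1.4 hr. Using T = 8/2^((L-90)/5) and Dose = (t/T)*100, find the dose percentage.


T_allowed = 8 / 2^((97.5 - 90)/5) = 2.82843 hr
Dose = 1.4 / 2.82843 * 100 = 49.497 %


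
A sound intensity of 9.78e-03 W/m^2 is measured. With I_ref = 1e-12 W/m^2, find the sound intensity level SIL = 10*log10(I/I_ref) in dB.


I / I_ref = 9.78e-03 / 1e-12 = 9.78e+09
SIL = 10 * log10(9.78e+09) = 99.903 dB


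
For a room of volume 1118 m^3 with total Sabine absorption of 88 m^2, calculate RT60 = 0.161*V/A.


RT60 = 0.161 * 1118 / 88 = 2.0454 s


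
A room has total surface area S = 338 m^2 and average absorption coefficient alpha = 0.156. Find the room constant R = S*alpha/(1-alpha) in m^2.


R = 338 * 0.156 / (1 - 0.156) = 62.474 m^2


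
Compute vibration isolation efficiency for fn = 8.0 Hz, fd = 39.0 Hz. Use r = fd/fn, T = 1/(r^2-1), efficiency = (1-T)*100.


r = 39.0 / 8.0 = 4.875
r^2 - 1 = 4.875^2 - 1 = 22.7656
T = 1/22.7656 = 0.0439259
Efficiency = (1 - 0.0439259)*100 = 95.607 %


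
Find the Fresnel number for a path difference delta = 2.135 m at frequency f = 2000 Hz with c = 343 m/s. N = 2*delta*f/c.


N = 2*delta*f/c = 2*delta/lambda, where lambda = c/f
lambda = 343 / 2000 = 0.1715 m
N = 2 * 2.135 / 0.1715 = 24.898


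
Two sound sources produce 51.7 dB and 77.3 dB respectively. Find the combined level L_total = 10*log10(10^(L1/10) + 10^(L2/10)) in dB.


10^(51.7/10) = 147911
10^(77.3/10) = 5.37032e+07
Sum = 147911 + 5.37032e+07 = 5.38511e+07
L_total = 10*log10(5.38511e+07) = 77.312 dB


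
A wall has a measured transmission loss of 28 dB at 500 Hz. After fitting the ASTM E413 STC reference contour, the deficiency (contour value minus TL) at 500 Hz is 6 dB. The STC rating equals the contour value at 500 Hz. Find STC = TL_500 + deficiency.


By ASTM E413, STC = value of the fitted reference contour at 500 Hz.
Contour value at 500 Hz = TL_500 + deficiency = 28 + 6 = 34
STC = 34


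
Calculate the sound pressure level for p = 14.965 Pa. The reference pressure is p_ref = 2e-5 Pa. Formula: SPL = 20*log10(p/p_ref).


p / p_ref = 14.965 / 2e-5 = 748250
SPL = 20 * log10(748250) = 117.48 dB


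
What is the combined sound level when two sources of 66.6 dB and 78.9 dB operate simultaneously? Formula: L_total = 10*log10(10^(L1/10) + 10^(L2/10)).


10^(66.6/10) = 4.57088e+06
10^(78.9/10) = 7.76247e+07
Sum = 4.57088e+06 + 7.76247e+07 = 8.21956e+07
L_total = 10*log10(8.21956e+07) = 79.148 dB


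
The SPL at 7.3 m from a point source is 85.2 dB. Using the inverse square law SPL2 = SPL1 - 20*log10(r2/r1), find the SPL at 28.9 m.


r2/r1 = 28.9/7.3 = 3.9589
Correction = 20*log10(3.9589) = 11.9515 dB
SPL2 = 85.2 - 11.9515 = 73.249 dB


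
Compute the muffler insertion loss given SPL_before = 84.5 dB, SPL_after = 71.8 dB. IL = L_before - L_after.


Insertion loss = SPL without muffler - SPL with muffler
IL = 84.5 - 71.8 = 12.7 dB


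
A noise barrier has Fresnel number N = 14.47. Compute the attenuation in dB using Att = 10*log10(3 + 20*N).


3 + 20*N = 3 + 20*14.47 = 292.4
Att = 10*log10(292.4) = 24.66 dB


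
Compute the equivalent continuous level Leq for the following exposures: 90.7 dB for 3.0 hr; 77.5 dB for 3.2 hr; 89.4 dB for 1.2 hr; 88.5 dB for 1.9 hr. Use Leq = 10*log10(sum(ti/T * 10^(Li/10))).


T_total = 3.0 + 3.2 + 1.2 + 1.9 = 9.3 hr
(3.0/9.3) * 10^(90.7/10) = 3.78999e+08
(3.2/9.3) * 10^(77.5/10) = 1.93494e+07
(1.2/9.3) * 10^(89.4/10) = 1.12382e+08
(1.9/9.3) * 10^(88.5/10) = 1.44634e+08
Sum = 3.78999e+08 + 1.93494e+07 + 1.12382e+08 + 1.44634e+08 = 6.55364e+08
Leq = 10*log10(6.55364e+08) = 88.165 dB


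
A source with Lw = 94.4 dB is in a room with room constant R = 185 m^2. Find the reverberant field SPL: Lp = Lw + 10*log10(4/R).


4/R = 4/185 = 0.0216216
Lp = 94.4 + 10*log10(0.0216216) = 77.749 dB


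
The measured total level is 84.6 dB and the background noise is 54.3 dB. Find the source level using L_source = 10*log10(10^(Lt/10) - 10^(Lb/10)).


10^(84.6/10) = 2.88403e+08
10^(54.3/10) = 269153
Difference = 2.88403e+08 - 269153 = 2.88134e+08
L_source = 10*log10(2.88134e+08) = 84.596 dB


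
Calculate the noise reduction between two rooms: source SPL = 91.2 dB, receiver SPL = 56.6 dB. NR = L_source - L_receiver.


NR = L_source - L_receiver (difference between source and receiving room levels)
NR = 91.2 - 56.6 = 34.6 dB


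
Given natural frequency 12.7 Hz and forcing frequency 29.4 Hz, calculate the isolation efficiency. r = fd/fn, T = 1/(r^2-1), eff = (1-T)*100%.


r = 29.4 / 12.7 = 2.31496
r^2 - 1 = 2.31496^2 - 1 = 4.35904
T = 1/4.35904 = 0.229408
Efficiency = (1 - 0.229408)*100 = 77.059 %


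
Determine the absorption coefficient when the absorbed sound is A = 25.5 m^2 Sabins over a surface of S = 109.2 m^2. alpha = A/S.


Absorption coefficient = absorbed power / incident power
alpha = A / S = 25.5 / 109.2 = 0.23352


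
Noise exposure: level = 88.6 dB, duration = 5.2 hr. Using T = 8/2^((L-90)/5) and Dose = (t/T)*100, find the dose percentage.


T_allowed = 8 / 2^((88.6 - 90)/5) = 9.71356 hr
Dose = 5.2 / 9.71356 * 100 = 53.533 %


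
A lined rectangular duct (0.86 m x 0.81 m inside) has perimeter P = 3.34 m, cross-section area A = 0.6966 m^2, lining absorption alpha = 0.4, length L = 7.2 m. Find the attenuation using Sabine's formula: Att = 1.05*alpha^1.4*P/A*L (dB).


alpha^1.4 = 0.4^1.4 = 0.277258
Attenuation rate = 1.05 * alpha^1.4 * P / A
= 1.05 * 0.277258 * 3.34 / 0.6966 = 1.39584 dB/m
Total Att = 1.39584 * 7.2 = 10.05 dB


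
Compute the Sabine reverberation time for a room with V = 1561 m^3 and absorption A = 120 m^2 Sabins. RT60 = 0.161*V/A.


RT60 = 0.161 * 1561 / 120 = 2.0943 s


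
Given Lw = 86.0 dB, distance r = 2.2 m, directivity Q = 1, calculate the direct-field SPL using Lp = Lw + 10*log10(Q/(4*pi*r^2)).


4*pi*r^2 = 4*pi*2.2^2 = 60.8212 m^2
Q / (4*pi*r^2) = 1 / 60.8212 = 0.0164416
Lp = 86.0 + 10*log10(0.0164416) = 68.159 dB


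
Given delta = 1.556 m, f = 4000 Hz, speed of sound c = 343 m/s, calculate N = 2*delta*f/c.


N = 2*delta*f/c = 2*delta/lambda, where lambda = c/f
lambda = 343 / 4000 = 0.08575 m
N = 2 * 1.556 / 0.08575 = 36.292


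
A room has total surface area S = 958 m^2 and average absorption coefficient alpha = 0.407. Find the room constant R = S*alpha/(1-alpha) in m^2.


R = 958 * 0.407 / (1 - 0.407) = 657.51 m^2


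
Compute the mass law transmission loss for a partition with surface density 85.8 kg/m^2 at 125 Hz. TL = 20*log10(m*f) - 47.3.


m * f = 85.8 * 125 = 10725
20*log10(10725) = 80.6079 dB
TL = 80.6079 - 47.3 = 33.308 dB


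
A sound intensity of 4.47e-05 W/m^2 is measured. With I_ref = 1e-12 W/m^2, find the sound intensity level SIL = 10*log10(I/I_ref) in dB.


I / I_ref = 4.47e-05 / 1e-12 = 4.47e+07
SIL = 10 * log10(4.47e+07) = 76.503 dB


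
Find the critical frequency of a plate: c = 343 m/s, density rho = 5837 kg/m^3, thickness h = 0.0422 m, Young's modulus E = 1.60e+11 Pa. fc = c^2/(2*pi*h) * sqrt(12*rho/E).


12*rho/E = 12*5837/1.60e+11 = 4.37775e-07
sqrt(12*rho/E) = sqrt(4.37775e-07) = 0.000661646
c^2/(2*pi*h) = 343^2/(2*pi*0.0422) = 443707
fc = 443707 * 0.000661646 = 293.58 Hz


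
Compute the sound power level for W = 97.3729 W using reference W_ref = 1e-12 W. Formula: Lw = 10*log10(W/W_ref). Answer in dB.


W / W_ref = 97.3729 / 1e-12 = 9.73729e+13
Lw = 10 * log10(9.73729e+13) = 139.88 dB


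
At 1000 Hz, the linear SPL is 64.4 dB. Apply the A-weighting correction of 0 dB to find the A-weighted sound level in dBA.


A-weighting table: 1000 Hz -> 0 dB correction
SPL_A = SPL + correction = 64.4 + (0) = 64.4 dBA


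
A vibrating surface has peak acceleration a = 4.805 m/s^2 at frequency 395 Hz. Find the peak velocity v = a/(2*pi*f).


omega = 2*pi*f = 2*pi*395 = 2481.86 rad/s
v = a / omega = 4.805 / 2481.86 = 0.001936 m/s


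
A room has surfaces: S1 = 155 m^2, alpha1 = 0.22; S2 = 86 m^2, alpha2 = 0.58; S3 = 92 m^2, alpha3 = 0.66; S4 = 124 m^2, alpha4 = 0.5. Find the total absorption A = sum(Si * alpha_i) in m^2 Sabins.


155 * 0.22 = 34.1
86 * 0.58 = 49.88
92 * 0.66 = 60.72
124 * 0.5 = 62
A_total = 34.1 + 49.88 + 60.72 + 62 = 206.7 m^2


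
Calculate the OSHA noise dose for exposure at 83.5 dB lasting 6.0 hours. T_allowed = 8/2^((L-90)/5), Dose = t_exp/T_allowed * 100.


T_allowed = 8 / 2^((83.5 - 90)/5) = 19.6983 hr
Dose = 6.0 / 19.6983 * 100 = 30.459 %


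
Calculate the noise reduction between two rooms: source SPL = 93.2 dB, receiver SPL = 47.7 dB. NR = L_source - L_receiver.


NR = L_source - L_receiver (difference between source and receiving room levels)
NR = 93.2 - 47.7 = 45.5 dB


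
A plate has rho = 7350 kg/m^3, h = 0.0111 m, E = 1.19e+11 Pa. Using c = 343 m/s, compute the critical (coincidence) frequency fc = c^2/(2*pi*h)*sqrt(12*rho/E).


12*rho/E = 12*7350/1.19e+11 = 7.41176e-07
sqrt(12*rho/E) = sqrt(7.41176e-07) = 0.000860916
c^2/(2*pi*h) = 343^2/(2*pi*0.0111) = 1.68688e+06
fc = 1.68688e+06 * 0.000860916 = 1452.3 Hz


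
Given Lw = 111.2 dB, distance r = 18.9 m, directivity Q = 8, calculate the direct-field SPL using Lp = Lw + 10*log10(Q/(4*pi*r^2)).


4*pi*r^2 = 4*pi*18.9^2 = 4488.83 m^2
Q / (4*pi*r^2) = 8 / 4488.83 = 0.0017822
Lp = 111.2 + 10*log10(0.0017822) = 83.71 dB


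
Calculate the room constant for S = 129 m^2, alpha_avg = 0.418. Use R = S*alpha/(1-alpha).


R = 129 * 0.418 / (1 - 0.418) = 92.649 m^2


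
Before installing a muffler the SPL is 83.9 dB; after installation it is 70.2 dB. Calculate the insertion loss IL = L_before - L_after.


Insertion loss = SPL without muffler - SPL with muffler
IL = 83.9 - 70.2 = 13.7 dB


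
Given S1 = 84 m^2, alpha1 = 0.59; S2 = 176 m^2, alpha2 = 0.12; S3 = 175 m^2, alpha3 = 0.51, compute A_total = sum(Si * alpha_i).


84 * 0.59 = 49.56
176 * 0.12 = 21.12
175 * 0.51 = 89.25
A_total = 49.56 + 21.12 + 89.25 = 159.93 m^2


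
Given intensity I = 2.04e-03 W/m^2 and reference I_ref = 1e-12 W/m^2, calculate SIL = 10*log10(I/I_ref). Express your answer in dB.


I / I_ref = 2.04e-03 / 1e-12 = 2.04e+09
SIL = 10 * log10(2.04e+09) = 93.096 dB


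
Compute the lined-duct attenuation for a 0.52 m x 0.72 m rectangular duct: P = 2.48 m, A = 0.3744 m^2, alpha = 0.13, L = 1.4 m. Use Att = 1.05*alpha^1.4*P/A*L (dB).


alpha^1.4 = 0.13^1.4 = 0.0574805
Attenuation rate = 1.05 * alpha^1.4 * P / A
= 1.05 * 0.0574805 * 2.48 / 0.3744 = 0.399784 dB/m
Total Att = 0.399784 * 1.4 = 0.5597 dB


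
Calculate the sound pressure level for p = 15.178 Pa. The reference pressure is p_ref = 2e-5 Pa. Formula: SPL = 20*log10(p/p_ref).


p / p_ref = 15.178 / 2e-5 = 758900
SPL = 20 * log10(758900) = 117.6 dB


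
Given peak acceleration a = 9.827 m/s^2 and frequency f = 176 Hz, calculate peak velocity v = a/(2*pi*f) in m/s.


omega = 2*pi*f = 2*pi*176 = 1105.84 rad/s
v = a / omega = 9.827 / 1105.84 = 0.0088865 m/s


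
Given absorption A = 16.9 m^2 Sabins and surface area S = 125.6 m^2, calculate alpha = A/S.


Absorption coefficient = absorbed power / incident power
alpha = A / S = 16.9 / 125.6 = 0.13455


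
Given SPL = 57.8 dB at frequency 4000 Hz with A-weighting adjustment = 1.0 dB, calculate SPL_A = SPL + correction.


A-weighting table: 4000 Hz -> 1.0 dB correction
SPL_A = SPL + correction = 57.8 + (1.0) = 58.8 dBA


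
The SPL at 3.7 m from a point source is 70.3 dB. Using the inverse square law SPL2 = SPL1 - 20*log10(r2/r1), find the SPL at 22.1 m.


r2/r1 = 22.1/3.7 = 5.97297
Correction = 20*log10(5.97297) = 15.5238 dB
SPL2 = 70.3 - 15.5238 = 54.776 dB


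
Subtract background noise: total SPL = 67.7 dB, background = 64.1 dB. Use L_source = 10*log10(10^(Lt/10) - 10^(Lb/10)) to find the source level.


10^(67.7/10) = 5.88844e+06
10^(64.1/10) = 2.5704e+06
Difference = 5.88844e+06 - 2.5704e+06 = 3.31804e+06
L_source = 10*log10(3.31804e+06) = 65.209 dB


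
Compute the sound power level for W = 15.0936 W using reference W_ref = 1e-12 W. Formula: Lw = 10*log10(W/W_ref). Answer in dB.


W / W_ref = 15.0936 / 1e-12 = 1.50936e+13
Lw = 10 * log10(1.50936e+13) = 131.79 dB


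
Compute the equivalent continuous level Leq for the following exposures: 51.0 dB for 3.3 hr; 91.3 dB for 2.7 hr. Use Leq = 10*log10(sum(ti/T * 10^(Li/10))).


T_total = 3.3 + 2.7 = 6.0 hr
(3.3/6.0) * 10^(51.0/10) = 69240.9
(2.7/6.0) * 10^(91.3/10) = 6.07033e+08
Sum = 69240.9 + 6.07033e+08 = 6.07102e+08
Leq = 10*log10(6.07102e+08) = 87.833 dB


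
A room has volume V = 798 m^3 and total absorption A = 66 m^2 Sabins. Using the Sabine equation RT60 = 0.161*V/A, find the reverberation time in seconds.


RT60 = 0.161 * 798 / 66 = 1.9466 s


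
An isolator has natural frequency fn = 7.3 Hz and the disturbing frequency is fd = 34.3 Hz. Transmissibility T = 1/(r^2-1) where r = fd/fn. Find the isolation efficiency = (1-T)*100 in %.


r = 34.3 / 7.3 = 4.69863
r^2 - 1 = 4.69863^2 - 1 = 21.0771
T = 1/21.0771 = 0.0474449
Efficiency = (1 - 0.0474449)*100 = 95.256 %


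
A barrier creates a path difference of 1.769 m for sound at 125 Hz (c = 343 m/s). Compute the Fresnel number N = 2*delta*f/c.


N = 2*delta*f/c = 2*delta/lambda, where lambda = c/f
lambda = 343 / 125 = 2.744 m
N = 2 * 1.769 / 2.744 = 1.2894


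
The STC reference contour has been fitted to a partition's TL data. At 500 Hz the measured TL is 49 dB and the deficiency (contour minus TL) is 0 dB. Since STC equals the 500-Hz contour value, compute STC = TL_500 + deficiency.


By ASTM E413, STC = value of the fitted reference contour at 500 Hz.
Contour value at 500 Hz = TL_500 + deficiency = 49 + 0 = 49
STC = 49


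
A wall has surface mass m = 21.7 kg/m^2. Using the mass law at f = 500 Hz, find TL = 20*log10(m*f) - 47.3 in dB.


m * f = 21.7 * 500 = 10850
20*log10(10850) = 80.7086 dB
TL = 80.7086 - 47.3 = 33.409 dB


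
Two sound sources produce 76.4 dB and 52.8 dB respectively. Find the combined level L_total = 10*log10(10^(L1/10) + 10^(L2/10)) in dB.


10^(76.4/10) = 4.36516e+07
10^(52.8/10) = 190546
Sum = 4.36516e+07 + 190546 = 4.38421e+07
L_total = 10*log10(4.38421e+07) = 76.419 dB


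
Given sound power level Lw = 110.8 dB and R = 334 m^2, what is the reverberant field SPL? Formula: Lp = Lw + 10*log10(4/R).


4/R = 4/334 = 0.011976
Lp = 110.8 + 10*log10(0.011976) = 91.583 dB


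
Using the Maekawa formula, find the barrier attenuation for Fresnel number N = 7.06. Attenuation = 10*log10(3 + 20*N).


3 + 20*N = 3 + 20*7.06 = 144.2
Att = 10*log10(144.2) = 21.59 dB
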